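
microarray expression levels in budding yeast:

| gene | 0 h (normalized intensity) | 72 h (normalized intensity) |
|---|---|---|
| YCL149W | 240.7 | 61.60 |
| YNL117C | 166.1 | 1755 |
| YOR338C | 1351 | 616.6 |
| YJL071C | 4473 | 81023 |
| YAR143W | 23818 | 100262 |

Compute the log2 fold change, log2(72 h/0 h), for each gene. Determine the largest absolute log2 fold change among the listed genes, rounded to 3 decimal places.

log2(61.60/240.7) = -1.966  (YCL149W)
log2(1755/166.1) = 3.401  (YNL117C)
log2(616.6/1351) = -1.132  (YOR338C)
log2(81023/4473) = 4.179  (YJL071C)
log2(100262/23818) = 2.074  (YAR143W)
The largest magnitude belongs to YJL071C.

4.179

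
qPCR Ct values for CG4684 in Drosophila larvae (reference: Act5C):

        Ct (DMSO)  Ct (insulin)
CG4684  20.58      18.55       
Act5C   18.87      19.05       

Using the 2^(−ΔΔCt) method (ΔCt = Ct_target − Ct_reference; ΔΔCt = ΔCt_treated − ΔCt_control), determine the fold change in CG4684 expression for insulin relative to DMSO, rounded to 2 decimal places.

4.63

ΔCt(DMSO) = 20.580 − 18.870 = 1.710
ΔCt(insulin) = 18.550 − 19.050 = -0.500
ΔΔCt = -0.500 − 1.710 = -2.210
Fold change = 2^(−(-2.210)) = 2^2.210 = 4.627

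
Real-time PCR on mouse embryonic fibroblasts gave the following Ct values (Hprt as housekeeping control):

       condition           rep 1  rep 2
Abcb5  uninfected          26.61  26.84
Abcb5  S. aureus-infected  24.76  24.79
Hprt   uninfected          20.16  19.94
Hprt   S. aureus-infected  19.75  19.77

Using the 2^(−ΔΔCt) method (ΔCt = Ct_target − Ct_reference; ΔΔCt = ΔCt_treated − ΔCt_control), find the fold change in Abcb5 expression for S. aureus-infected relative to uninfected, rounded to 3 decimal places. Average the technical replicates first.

3.160

Mean Ct: Abcb5 uninfected 26.725; Abcb5 S. aureus-infected 24.775; Hprt uninfected 20.050; Hprt S. aureus-infected 19.760
ΔCt(uninfected) = 26.725 − 20.050 = 6.675
ΔCt(S. aureus-infected) = 24.775 − 19.760 = 5.015
ΔΔCt = 5.015 − 6.675 = -1.660
Fold change = 2^(−(-1.660)) = 2^1.660 = 3.1602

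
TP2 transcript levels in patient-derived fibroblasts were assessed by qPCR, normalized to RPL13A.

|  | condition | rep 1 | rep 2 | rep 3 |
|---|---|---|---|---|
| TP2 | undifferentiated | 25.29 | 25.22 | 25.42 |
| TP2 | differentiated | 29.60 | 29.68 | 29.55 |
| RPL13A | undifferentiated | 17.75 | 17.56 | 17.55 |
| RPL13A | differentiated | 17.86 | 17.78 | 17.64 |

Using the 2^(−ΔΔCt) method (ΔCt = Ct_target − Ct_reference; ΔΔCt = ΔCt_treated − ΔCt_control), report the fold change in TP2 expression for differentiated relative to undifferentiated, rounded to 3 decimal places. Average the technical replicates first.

Mean Ct: TP2 undifferentiated 25.310; TP2 differentiated 29.610; RPL13A undifferentiated 17.620; RPL13A differentiated 17.760
ΔCt(undifferentiated) = 25.310 − 17.620 = 7.690
ΔCt(differentiated) = 29.610 − 17.760 = 11.850
ΔΔCt = 11.850 − 7.690 = 4.160
Fold change = 2^(−4.160) = 0.0559

0.056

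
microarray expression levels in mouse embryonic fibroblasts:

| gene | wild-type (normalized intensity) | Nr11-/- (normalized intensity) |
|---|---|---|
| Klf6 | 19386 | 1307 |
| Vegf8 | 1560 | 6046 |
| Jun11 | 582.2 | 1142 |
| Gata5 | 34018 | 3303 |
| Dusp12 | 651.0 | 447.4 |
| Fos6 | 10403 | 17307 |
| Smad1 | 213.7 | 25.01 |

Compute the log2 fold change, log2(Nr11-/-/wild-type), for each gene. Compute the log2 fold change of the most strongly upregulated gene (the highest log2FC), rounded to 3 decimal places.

1.954

log2(1307/19386) = -3.891  (Klf6)
log2(6046/1560) = 1.954  (Vegf8)
log2(1142/582.2) = 0.972  (Jun11)
log2(3303/34018) = -3.364  (Gata5)
log2(447.4/651.0) = -0.541  (Dusp12)
log2(17307/10403) = 0.734  (Fos6)
log2(25.01/213.7) = -3.095  (Smad1)
Vegf8 is most strongly upregulated.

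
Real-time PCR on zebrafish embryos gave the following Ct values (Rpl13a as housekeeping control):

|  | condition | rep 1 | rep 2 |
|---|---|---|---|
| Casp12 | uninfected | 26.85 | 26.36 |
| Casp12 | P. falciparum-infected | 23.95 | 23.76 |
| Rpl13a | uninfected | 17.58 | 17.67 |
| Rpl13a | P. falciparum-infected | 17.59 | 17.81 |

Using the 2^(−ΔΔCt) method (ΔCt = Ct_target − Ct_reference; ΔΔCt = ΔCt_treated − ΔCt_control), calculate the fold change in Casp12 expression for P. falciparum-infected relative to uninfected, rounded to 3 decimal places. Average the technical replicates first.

Mean Ct: Casp12 uninfected 26.605; Casp12 P. falciparum-infected 23.855; Rpl13a uninfected 17.625; Rpl13a P. falciparum-infected 17.700
ΔCt(uninfected) = 26.605 − 17.625 = 8.980
ΔCt(P. falciparum-infected) = 23.855 − 17.700 = 6.155
ΔΔCt = 6.155 − 8.980 = -2.825
Fold change = 2^(−(-2.825)) = 2^2.825 = 7.0861

7.086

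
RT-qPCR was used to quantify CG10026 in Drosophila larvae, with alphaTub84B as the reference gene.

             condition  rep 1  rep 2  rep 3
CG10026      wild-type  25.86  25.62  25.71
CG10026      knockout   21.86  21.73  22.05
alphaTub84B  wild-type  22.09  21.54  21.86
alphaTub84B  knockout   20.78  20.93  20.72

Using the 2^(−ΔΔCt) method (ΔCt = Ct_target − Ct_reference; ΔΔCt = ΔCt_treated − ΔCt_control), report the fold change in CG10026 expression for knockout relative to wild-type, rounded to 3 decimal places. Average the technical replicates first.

7.111

Mean Ct: CG10026 wild-type 25.730; CG10026 knockout 21.880; alphaTub84B wild-type 21.830; alphaTub84B knockout 20.810
ΔCt(wild-type) = 25.730 − 21.830 = 3.900
ΔCt(knockout) = 21.880 − 20.810 = 1.070
ΔΔCt = 1.070 − 3.900 = -2.830
Fold change = 2^(−(-2.830)) = 2^2.830 = 7.1107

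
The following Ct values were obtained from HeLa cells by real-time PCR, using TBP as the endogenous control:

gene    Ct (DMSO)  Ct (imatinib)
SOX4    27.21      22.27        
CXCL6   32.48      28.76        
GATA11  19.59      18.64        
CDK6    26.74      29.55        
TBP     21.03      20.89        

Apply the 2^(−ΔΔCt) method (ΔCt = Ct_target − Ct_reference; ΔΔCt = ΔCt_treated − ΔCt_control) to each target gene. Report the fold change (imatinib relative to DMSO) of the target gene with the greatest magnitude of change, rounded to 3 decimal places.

SOX4: ΔΔCt = (22.27−20.89) − (27.21−21.03) = 1.38 − 6.18 = -4.80; fold change = 2^4.80 = 27.858
CXCL6: ΔΔCt = (28.76−20.89) − (32.48−21.03) = 7.87 − 11.45 = -3.58; fold change = 2^3.58 = 11.959
GATA11: ΔΔCt = (18.64−20.89) − (19.59−21.03) = -2.25 − (-1.44) = -0.81; fold change = 2^0.81 = 1.753
CDK6: ΔΔCt = (29.55−20.89) − (26.74−21.03) = 8.66 − 5.71 = 2.95; fold change = 2^-2.95 = 0.129
SOX4 has the largest |ΔΔCt| = 4.80.

27.858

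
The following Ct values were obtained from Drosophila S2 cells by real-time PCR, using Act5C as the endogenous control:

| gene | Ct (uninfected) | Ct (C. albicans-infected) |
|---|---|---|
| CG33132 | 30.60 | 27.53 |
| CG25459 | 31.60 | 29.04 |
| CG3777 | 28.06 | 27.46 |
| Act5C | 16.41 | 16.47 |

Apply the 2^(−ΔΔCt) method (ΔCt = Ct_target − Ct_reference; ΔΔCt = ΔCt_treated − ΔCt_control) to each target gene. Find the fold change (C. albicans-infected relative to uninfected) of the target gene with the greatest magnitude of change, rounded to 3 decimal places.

CG33132: ΔΔCt = (27.53−16.47) − (30.60−16.41) = 11.06 − 14.19 = -3.13; fold change = 2^3.13 = 8.754
CG25459: ΔΔCt = (29.04−16.47) − (31.60−16.41) = 12.57 − 15.19 = -2.62; fold change = 2^2.62 = 6.148
CG3777: ΔΔCt = (27.46−16.47) − (28.06−16.41) = 10.99 − 11.65 = -0.66; fold change = 2^0.66 = 1.580
CG33132 has the largest |ΔΔCt| = 3.13.

8.754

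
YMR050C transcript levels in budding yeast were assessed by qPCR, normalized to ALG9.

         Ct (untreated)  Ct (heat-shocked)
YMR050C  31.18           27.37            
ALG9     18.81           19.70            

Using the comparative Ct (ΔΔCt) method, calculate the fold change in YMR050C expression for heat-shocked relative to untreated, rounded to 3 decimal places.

25.992

ΔCt(untreated) = 31.180 − 18.810 = 12.370
ΔCt(heat-shocked) = 27.370 − 19.700 = 7.670
ΔΔCt = 7.670 − 12.370 = -4.700
Fold change = 2^(−(-4.700)) = 2^4.700 = 25.9921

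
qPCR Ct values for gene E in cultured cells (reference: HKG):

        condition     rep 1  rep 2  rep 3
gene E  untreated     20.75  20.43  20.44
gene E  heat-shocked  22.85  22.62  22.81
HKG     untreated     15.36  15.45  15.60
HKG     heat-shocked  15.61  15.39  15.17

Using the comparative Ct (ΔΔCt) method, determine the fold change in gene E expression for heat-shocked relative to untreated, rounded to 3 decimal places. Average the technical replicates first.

0.203

Mean Ct: gene E untreated 20.540; gene E heat-shocked 22.760; HKG untreated 15.470; HKG heat-shocked 15.390
ΔCt(untreated) = 20.540 − 15.470 = 5.070
ΔCt(heat-shocked) = 22.760 − 15.390 = 7.370
ΔΔCt = 7.370 − 5.070 = 2.300
Fold change = 2^(−2.300) = 0.2031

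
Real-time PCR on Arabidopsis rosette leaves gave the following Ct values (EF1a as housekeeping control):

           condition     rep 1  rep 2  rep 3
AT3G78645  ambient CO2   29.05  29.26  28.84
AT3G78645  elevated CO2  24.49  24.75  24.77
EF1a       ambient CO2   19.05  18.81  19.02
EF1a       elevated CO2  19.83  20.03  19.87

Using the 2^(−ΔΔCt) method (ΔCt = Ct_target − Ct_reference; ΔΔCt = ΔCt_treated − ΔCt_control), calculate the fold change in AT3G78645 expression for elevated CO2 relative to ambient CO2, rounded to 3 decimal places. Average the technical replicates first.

40.224

Mean Ct: AT3G78645 ambient CO2 29.050; AT3G78645 elevated CO2 24.670; EF1a ambient CO2 18.960; EF1a elevated CO2 19.910
ΔCt(ambient CO2) = 29.050 − 18.960 = 10.090
ΔCt(elevated CO2) = 24.670 − 19.910 = 4.760
ΔΔCt = 4.760 − 10.090 = -5.330
Fold change = 2^(−(-5.330)) = 2^5.330 = 40.2244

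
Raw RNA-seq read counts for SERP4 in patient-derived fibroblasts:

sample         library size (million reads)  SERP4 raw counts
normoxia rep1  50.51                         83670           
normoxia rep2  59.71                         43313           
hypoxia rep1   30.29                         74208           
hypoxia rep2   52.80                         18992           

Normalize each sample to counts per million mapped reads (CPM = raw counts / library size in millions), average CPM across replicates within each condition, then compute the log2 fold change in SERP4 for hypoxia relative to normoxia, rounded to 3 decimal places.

CPM(normoxia rep1) = 83670 / 50.51 = 1656.5037
CPM(normoxia rep2) = 43313 / 59.71 = 725.3894
CPM(hypoxia rep1) = 74208 / 30.29 = 2449.9175
CPM(hypoxia rep2) = 18992 / 52.80 = 359.6970
mean CPM(normoxia) = 1190.9465; mean CPM(hypoxia) = 1404.8072
Fold change = 1404.8072 / 1190.9465 = 1.17957
log2(1.17957) = 0.2383

0.238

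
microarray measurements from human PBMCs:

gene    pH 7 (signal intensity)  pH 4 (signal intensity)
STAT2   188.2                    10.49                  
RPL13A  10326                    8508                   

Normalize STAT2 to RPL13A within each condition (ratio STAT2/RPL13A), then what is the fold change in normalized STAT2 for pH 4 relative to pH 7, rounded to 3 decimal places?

0.068

STAT2/RPL13A (pH 7) = 188.2 / 10326 = 0.018226
STAT2/RPL13A (pH 4) = 10.49 / 8508 = 0.001233
Fold change = 0.001233 / 0.018226 = 0.0676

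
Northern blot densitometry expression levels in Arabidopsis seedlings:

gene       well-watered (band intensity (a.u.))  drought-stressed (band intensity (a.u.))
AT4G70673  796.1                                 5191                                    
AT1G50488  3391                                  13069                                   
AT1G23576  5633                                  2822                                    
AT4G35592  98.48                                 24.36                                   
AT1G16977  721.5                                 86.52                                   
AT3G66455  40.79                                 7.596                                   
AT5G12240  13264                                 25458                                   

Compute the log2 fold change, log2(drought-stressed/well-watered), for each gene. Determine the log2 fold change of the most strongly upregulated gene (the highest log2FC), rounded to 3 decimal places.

2.705

log2(5191/796.1) = 2.705  (AT4G70673)
log2(13069/3391) = 1.946  (AT1G50488)
log2(2822/5633) = -0.997  (AT1G23576)
log2(24.36/98.48) = -2.015  (AT4G35592)
log2(86.52/721.5) = -3.060  (AT1G16977)
log2(7.596/40.79) = -2.425  (AT3G66455)
log2(25458/13264) = 0.941  (AT5G12240)
AT4G70673 is most strongly upregulated.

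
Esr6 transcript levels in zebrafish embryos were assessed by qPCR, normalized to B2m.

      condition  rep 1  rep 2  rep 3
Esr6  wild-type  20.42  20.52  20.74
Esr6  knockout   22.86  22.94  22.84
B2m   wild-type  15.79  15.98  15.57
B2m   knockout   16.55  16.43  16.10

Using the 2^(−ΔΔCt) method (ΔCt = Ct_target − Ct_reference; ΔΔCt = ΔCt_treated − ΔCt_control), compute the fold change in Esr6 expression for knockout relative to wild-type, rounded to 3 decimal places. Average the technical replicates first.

0.299

Mean Ct: Esr6 wild-type 20.560; Esr6 knockout 22.880; B2m wild-type 15.780; B2m knockout 16.360
ΔCt(wild-type) = 20.560 − 15.780 = 4.780
ΔCt(knockout) = 22.880 − 16.360 = 6.520
ΔΔCt = 6.520 − 4.780 = 1.740
Fold change = 2^(−1.740) = 0.2994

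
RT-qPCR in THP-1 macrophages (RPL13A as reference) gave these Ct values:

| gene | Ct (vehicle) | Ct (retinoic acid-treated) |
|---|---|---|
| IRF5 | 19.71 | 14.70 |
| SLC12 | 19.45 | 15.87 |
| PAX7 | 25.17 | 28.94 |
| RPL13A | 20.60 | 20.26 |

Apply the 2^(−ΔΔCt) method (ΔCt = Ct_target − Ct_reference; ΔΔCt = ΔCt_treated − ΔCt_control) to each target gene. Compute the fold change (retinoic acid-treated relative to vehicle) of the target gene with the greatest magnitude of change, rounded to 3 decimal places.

25.457

IRF5: ΔΔCt = (14.70−20.26) − (19.71−20.60) = -5.56 − (-0.89) = -4.67; fold change = 2^4.67 = 25.457
SLC12: ΔΔCt = (15.87−20.26) − (19.45−20.60) = -4.39 − (-1.15) = -3.24; fold change = 2^3.24 = 9.448
PAX7: ΔΔCt = (28.94−20.26) − (25.17−20.60) = 8.68 − 4.57 = 4.11; fold change = 2^-4.11 = 0.058
IRF5 has the largest |ΔΔCt| = 4.67.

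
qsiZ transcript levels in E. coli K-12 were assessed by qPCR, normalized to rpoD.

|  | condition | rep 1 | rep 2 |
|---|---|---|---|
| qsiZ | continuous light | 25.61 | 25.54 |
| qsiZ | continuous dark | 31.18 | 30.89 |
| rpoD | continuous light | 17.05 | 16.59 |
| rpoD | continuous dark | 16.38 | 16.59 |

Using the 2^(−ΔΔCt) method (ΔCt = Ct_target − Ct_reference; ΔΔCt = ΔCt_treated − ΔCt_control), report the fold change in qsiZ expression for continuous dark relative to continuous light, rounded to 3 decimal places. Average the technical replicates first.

Mean Ct: qsiZ continuous light 25.575; qsiZ continuous dark 31.035; rpoD continuous light 16.820; rpoD continuous dark 16.485
ΔCt(continuous light) = 25.575 − 16.820 = 8.755
ΔCt(continuous dark) = 31.035 − 16.485 = 14.550
ΔΔCt = 14.550 − 8.755 = 5.795
Fold change = 2^(−5.795) = 0.0180

0.018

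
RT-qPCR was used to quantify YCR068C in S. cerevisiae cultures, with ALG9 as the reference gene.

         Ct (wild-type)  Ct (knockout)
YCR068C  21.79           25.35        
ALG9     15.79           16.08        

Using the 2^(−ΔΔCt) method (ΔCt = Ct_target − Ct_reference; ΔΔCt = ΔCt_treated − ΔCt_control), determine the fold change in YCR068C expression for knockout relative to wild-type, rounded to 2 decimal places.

ΔCt(wild-type) = 21.790 − 15.790 = 6.000
ΔCt(knockout) = 25.350 − 16.080 = 9.270
ΔΔCt = 9.270 − 6.000 = 3.270
Fold change = 2^(−3.270) = 0.104

0.10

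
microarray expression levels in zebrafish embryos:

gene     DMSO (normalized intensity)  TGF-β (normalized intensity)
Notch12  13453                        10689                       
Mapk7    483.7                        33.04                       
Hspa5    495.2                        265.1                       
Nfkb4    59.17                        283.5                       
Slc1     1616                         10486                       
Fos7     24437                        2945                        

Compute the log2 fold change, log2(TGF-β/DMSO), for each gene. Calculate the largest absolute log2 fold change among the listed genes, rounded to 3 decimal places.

log2(10689/13453) = -0.332  (Notch12)
log2(33.04/483.7) = -3.872  (Mapk7)
log2(265.1/495.2) = -0.901  (Hspa5)
log2(283.5/59.17) = 2.260  (Nfkb4)
log2(10486/1616) = 2.698  (Slc1)
log2(2945/24437) = -3.053  (Fos7)
The largest magnitude belongs to Mapk7.

3.872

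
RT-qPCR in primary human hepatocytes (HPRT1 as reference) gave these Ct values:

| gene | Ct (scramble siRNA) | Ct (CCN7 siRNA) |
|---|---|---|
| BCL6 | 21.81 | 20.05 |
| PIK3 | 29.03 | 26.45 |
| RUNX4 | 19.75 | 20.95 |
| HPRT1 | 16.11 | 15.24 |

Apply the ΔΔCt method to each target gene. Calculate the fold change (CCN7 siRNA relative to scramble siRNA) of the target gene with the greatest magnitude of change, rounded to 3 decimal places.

0.238

BCL6: ΔΔCt = (20.05−15.24) − (21.81−16.11) = 4.81 − 5.70 = -0.89; fold change = 2^0.89 = 1.853
PIK3: ΔΔCt = (26.45−15.24) − (29.03−16.11) = 11.21 − 12.92 = -1.71; fold change = 2^1.71 = 3.272
RUNX4: ΔΔCt = (20.95−15.24) − (19.75−16.11) = 5.71 − 3.64 = 2.07; fold change = 2^-2.07 = 0.238
RUNX4 has the largest |ΔΔCt| = 2.07.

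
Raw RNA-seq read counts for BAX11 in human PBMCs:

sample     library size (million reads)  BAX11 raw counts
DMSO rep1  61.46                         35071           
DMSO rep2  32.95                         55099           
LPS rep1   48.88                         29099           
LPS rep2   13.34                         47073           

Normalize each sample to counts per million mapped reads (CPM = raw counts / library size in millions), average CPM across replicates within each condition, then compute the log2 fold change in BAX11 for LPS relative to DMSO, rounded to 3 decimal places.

CPM(DMSO rep1) = 35071 / 61.46 = 570.6313
CPM(DMSO rep2) = 55099 / 32.95 = 1672.2003
CPM(LPS rep1) = 29099 / 48.88 = 595.3151
CPM(LPS rep2) = 47073 / 13.34 = 3528.7106
mean CPM(DMSO) = 1121.4158; mean CPM(LPS) = 2062.0129
Fold change = 2062.0129 / 1121.4158 = 1.83876
log2(1.83876) = 0.8787

0.879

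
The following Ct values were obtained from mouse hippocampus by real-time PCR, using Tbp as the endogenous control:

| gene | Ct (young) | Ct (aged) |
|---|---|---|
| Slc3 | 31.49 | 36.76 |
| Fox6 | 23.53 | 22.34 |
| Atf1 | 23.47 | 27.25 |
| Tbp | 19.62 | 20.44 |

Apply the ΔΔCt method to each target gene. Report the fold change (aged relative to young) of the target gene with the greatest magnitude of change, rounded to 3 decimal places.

0.046

Slc3: ΔΔCt = (36.76−20.44) − (31.49−19.62) = 16.32 − 11.87 = 4.45; fold change = 2^-4.45 = 0.046
Fox6: ΔΔCt = (22.34−20.44) − (23.53−19.62) = 1.90 − 3.91 = -2.01; fold change = 2^2.01 = 4.028
Atf1: ΔΔCt = (27.25−20.44) − (23.47−19.62) = 6.81 − 3.85 = 2.96; fold change = 2^-2.96 = 0.129
Slc3 has the largest |ΔΔCt| = 4.45.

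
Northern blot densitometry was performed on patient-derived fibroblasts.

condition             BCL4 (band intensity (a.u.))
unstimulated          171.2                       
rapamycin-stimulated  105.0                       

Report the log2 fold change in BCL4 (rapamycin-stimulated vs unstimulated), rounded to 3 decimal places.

-0.705

Fold change = 105.0 / 171.2 = 0.6133
log2(0.6133) = -0.7053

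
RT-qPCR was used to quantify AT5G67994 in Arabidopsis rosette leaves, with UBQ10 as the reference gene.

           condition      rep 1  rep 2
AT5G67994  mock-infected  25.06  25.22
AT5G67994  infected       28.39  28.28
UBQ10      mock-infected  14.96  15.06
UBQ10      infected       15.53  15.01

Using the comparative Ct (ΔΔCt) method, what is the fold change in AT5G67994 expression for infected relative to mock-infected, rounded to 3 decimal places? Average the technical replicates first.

Mean Ct: AT5G67994 mock-infected 25.140; AT5G67994 infected 28.335; UBQ10 mock-infected 15.010; UBQ10 infected 15.270
ΔCt(mock-infected) = 25.140 − 15.010 = 10.130
ΔCt(infected) = 28.335 − 15.270 = 13.065
ΔΔCt = 13.065 − 10.130 = 2.935
Fold change = 2^(−2.935) = 0.1308

0.131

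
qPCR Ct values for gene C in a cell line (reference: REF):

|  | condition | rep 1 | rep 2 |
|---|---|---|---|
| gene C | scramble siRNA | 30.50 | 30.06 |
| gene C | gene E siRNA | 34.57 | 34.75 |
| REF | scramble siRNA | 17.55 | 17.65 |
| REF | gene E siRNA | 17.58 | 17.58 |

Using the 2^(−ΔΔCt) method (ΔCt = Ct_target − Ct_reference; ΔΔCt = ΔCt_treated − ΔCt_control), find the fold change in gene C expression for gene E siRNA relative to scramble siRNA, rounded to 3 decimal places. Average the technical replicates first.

0.047

Mean Ct: gene C scramble siRNA 30.280; gene C gene E siRNA 34.660; REF scramble siRNA 17.600; REF gene E siRNA 17.580
ΔCt(scramble siRNA) = 30.280 − 17.600 = 12.680
ΔCt(gene E siRNA) = 34.660 − 17.580 = 17.080
ΔΔCt = 17.080 − 12.680 = 4.400
Fold change = 2^(−4.400) = 0.0474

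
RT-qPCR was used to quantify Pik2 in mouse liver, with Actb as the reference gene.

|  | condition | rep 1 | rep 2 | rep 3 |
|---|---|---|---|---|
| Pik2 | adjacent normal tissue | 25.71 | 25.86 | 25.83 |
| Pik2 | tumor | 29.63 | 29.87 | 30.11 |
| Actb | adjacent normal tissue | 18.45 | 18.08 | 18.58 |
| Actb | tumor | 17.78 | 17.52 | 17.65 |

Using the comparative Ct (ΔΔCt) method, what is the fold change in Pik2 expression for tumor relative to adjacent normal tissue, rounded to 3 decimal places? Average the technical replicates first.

Mean Ct: Pik2 adjacent normal tissue 25.800; Pik2 tumor 29.870; Actb adjacent normal tissue 18.370; Actb tumor 17.650
ΔCt(adjacent normal tissue) = 25.800 − 18.370 = 7.430
ΔCt(tumor) = 29.870 − 17.650 = 12.220
ΔΔCt = 12.220 − 7.430 = 4.790
Fold change = 2^(−4.790) = 0.0361

0.036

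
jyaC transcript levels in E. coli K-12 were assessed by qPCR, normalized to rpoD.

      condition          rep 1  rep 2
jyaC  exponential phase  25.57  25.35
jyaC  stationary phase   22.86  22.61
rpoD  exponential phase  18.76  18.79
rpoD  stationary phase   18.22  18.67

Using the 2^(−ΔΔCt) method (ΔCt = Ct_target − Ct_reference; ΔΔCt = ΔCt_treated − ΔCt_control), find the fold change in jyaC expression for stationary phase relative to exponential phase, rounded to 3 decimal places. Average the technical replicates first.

5.260

Mean Ct: jyaC exponential phase 25.460; jyaC stationary phase 22.735; rpoD exponential phase 18.775; rpoD stationary phase 18.445
ΔCt(exponential phase) = 25.460 − 18.775 = 6.685
ΔCt(stationary phase) = 22.735 − 18.445 = 4.290
ΔΔCt = 4.290 − 6.685 = -2.395
Fold change = 2^(−(-2.395)) = 2^2.395 = 5.2598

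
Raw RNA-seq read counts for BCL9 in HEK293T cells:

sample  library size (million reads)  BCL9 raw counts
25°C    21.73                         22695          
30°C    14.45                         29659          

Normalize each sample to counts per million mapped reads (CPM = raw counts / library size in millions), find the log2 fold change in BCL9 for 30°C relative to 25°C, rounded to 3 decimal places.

CPM(25°C) = 22695 / 21.73 = 1044.4087
CPM(30°C) = 29659 / 14.45 = 2052.5260
Fold change = 2052.5260 / 1044.4087 = 1.96525
log2(1.96525) = 0.9747

0.975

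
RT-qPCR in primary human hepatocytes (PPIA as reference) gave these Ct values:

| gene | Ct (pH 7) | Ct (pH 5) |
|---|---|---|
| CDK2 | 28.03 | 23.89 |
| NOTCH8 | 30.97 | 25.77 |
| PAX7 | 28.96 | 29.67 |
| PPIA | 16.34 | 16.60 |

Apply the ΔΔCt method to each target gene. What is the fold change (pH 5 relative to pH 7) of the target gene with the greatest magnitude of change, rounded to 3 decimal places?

44.017

CDK2: ΔΔCt = (23.89−16.60) − (28.03−16.34) = 7.29 − 11.69 = -4.40; fold change = 2^4.40 = 21.112
NOTCH8: ΔΔCt = (25.77−16.60) − (30.97−16.34) = 9.17 − 14.63 = -5.46; fold change = 2^5.46 = 44.017
PAX7: ΔΔCt = (29.67−16.60) − (28.96−16.34) = 13.07 − 12.62 = 0.45; fold change = 2^-0.45 = 0.732
NOTCH8 has the largest |ΔΔCt| = 5.46.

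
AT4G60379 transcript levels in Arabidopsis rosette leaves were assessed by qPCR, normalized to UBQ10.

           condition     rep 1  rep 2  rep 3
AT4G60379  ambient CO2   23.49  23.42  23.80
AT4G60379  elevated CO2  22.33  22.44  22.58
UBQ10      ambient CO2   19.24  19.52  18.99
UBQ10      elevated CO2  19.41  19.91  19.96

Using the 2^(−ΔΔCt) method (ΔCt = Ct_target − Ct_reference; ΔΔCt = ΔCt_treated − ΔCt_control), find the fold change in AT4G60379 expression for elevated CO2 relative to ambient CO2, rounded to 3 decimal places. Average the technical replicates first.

3.095

Mean Ct: AT4G60379 ambient CO2 23.570; AT4G60379 elevated CO2 22.450; UBQ10 ambient CO2 19.250; UBQ10 elevated CO2 19.760
ΔCt(ambient CO2) = 23.570 − 19.250 = 4.320
ΔCt(elevated CO2) = 22.450 − 19.760 = 2.690
ΔΔCt = 2.690 − 4.320 = -1.630
Fold change = 2^(−(-1.630)) = 2^1.630 = 3.0951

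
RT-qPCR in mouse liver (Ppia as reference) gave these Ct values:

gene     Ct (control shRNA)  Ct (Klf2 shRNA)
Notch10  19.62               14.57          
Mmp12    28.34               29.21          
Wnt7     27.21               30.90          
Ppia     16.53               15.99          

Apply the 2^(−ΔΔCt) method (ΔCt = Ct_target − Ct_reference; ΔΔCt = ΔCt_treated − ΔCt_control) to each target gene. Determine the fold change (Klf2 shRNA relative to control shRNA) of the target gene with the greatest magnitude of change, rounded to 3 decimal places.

22.785

Notch10: ΔΔCt = (14.57−15.99) − (19.62−16.53) = -1.42 − 3.09 = -4.51; fold change = 2^4.51 = 22.785
Mmp12: ΔΔCt = (29.21−15.99) − (28.34−16.53) = 13.22 − 11.81 = 1.41; fold change = 2^-1.41 = 0.376
Wnt7: ΔΔCt = (30.90−15.99) − (27.21−16.53) = 14.91 − 10.68 = 4.23; fold change = 2^-4.23 = 0.053
Notch10 has the largest |ΔΔCt| = 4.51.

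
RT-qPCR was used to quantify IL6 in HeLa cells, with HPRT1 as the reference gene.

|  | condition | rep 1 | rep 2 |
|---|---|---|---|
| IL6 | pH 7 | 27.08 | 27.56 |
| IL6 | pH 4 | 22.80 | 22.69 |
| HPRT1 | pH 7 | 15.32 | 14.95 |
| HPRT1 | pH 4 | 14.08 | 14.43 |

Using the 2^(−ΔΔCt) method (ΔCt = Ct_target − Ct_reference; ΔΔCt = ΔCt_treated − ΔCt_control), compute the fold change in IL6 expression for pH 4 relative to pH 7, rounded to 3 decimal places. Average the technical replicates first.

12.951

Mean Ct: IL6 pH 7 27.320; IL6 pH 4 22.745; HPRT1 pH 7 15.135; HPRT1 pH 4 14.255
ΔCt(pH 7) = 27.320 − 15.135 = 12.185
ΔCt(pH 4) = 22.745 − 14.255 = 8.490
ΔΔCt = 8.490 − 12.185 = -3.695
Fold change = 2^(−(-3.695)) = 2^3.695 = 12.9511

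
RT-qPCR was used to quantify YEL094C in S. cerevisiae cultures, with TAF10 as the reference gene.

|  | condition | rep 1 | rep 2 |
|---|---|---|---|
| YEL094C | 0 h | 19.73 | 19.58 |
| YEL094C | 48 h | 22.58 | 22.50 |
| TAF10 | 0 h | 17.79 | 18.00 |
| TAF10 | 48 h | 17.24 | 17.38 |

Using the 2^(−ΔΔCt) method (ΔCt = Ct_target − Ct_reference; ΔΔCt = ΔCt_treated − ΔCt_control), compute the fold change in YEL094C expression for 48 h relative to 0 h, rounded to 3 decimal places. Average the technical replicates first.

Mean Ct: YEL094C 0 h 19.655; YEL094C 48 h 22.540; TAF10 0 h 17.895; TAF10 48 h 17.310
ΔCt(0 h) = 19.655 − 17.895 = 1.760
ΔCt(48 h) = 22.540 − 17.310 = 5.230
ΔΔCt = 5.230 − 1.760 = 3.470
Fold change = 2^(−3.470) = 0.0902

0.090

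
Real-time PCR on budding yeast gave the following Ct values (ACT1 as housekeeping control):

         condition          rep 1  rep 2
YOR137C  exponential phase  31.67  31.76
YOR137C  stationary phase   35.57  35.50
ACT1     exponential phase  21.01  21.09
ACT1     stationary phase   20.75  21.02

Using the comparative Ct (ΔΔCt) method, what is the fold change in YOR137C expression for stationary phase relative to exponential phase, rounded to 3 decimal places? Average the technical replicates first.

0.063

Mean Ct: YOR137C exponential phase 31.715; YOR137C stationary phase 35.535; ACT1 exponential phase 21.050; ACT1 stationary phase 20.885
ΔCt(exponential phase) = 31.715 − 21.050 = 10.665
ΔCt(stationary phase) = 35.535 − 20.885 = 14.650
ΔΔCt = 14.650 − 10.665 = 3.985
Fold change = 2^(−3.985) = 0.0632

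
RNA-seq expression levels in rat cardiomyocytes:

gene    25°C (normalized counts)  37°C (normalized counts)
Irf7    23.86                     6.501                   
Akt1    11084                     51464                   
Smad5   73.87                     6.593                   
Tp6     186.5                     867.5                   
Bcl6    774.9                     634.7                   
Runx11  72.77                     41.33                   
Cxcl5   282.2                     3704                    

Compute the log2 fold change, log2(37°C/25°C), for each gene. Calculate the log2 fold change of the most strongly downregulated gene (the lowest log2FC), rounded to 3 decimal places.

-3.486

log2(6.501/23.86) = -1.876  (Irf7)
log2(51464/11084) = 2.215  (Akt1)
log2(6.593/73.87) = -3.486  (Smad5)
log2(867.5/186.5) = 2.218  (Tp6)
log2(634.7/774.9) = -0.288  (Bcl6)
log2(41.33/72.77) = -0.816  (Runx11)
log2(3704/282.2) = 3.714  (Cxcl5)
Smad5 is most strongly downregulated.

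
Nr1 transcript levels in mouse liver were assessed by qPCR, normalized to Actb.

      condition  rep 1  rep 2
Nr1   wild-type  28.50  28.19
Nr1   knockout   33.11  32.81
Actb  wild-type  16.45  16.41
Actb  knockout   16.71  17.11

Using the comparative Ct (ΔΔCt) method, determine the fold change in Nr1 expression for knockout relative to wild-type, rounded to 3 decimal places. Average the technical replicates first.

0.057

Mean Ct: Nr1 wild-type 28.345; Nr1 knockout 32.960; Actb wild-type 16.430; Actb knockout 16.910
ΔCt(wild-type) = 28.345 − 16.430 = 11.915
ΔCt(knockout) = 32.960 − 16.910 = 16.050
ΔΔCt = 16.050 − 11.915 = 4.135
Fold change = 2^(−4.135) = 0.0569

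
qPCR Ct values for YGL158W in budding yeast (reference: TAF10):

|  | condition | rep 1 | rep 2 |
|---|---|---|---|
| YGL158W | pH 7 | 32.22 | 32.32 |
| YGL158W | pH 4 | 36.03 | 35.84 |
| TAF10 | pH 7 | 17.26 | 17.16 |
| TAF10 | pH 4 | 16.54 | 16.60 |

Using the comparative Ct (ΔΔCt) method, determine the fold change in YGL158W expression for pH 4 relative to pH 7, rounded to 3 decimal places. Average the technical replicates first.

Mean Ct: YGL158W pH 7 32.270; YGL158W pH 4 35.935; TAF10 pH 7 17.210; TAF10 pH 4 16.570
ΔCt(pH 7) = 32.270 − 17.210 = 15.060
ΔCt(pH 4) = 35.935 − 16.570 = 19.365
ΔΔCt = 19.365 − 15.060 = 4.305
Fold change = 2^(−4.305) = 0.0506

0.051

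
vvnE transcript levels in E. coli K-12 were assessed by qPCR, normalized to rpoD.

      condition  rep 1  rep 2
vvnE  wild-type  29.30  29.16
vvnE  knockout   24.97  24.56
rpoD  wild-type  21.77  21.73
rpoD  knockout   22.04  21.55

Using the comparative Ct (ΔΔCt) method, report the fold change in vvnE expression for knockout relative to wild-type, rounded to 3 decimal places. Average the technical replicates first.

22.785

Mean Ct: vvnE wild-type 29.230; vvnE knockout 24.765; rpoD wild-type 21.750; rpoD knockout 21.795
ΔCt(wild-type) = 29.230 − 21.750 = 7.480
ΔCt(knockout) = 24.765 − 21.795 = 2.970
ΔΔCt = 2.970 − 7.480 = -4.510
Fold change = 2^(−(-4.510)) = 2^4.510 = 22.7848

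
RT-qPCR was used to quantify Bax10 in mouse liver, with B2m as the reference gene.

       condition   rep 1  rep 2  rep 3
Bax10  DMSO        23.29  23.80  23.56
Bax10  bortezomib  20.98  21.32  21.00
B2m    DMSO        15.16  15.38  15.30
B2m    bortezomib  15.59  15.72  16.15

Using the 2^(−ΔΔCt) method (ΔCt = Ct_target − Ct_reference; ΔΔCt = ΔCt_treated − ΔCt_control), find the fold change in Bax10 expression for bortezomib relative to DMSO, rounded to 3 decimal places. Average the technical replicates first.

Mean Ct: Bax10 DMSO 23.550; Bax10 bortezomib 21.100; B2m DMSO 15.280; B2m bortezomib 15.820
ΔCt(DMSO) = 23.550 − 15.280 = 8.270
ΔCt(bortezomib) = 21.100 − 15.820 = 5.280
ΔΔCt = 5.280 − 8.270 = -2.990
Fold change = 2^(−(-2.990)) = 2^2.990 = 7.9447

7.945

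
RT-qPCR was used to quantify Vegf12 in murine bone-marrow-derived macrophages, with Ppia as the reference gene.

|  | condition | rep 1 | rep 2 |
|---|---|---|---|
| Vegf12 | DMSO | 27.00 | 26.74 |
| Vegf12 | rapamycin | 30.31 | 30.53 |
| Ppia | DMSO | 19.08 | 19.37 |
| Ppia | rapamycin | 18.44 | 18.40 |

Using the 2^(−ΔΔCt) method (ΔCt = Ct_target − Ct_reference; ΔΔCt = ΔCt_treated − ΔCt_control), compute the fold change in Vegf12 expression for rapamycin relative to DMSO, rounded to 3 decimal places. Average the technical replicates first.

Mean Ct: Vegf12 DMSO 26.870; Vegf12 rapamycin 30.420; Ppia DMSO 19.225; Ppia rapamycin 18.420
ΔCt(DMSO) = 26.870 − 19.225 = 7.645
ΔCt(rapamycin) = 30.420 − 18.420 = 12.000
ΔΔCt = 12.000 − 7.645 = 4.355
Fold change = 2^(−4.355) = 0.0489

0.049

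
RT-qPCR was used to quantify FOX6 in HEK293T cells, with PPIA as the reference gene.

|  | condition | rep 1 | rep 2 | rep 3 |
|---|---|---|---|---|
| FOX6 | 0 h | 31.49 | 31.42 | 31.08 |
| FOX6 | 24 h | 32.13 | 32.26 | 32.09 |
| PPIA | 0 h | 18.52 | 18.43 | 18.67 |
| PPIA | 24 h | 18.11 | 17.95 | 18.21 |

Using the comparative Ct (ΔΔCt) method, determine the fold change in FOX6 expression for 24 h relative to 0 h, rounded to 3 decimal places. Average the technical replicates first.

Mean Ct: FOX6 0 h 31.330; FOX6 24 h 32.160; PPIA 0 h 18.540; PPIA 24 h 18.090
ΔCt(0 h) = 31.330 − 18.540 = 12.790
ΔCt(24 h) = 32.160 − 18.090 = 14.070
ΔΔCt = 14.070 − 12.790 = 1.280
Fold change = 2^(−1.280) = 0.4118

0.412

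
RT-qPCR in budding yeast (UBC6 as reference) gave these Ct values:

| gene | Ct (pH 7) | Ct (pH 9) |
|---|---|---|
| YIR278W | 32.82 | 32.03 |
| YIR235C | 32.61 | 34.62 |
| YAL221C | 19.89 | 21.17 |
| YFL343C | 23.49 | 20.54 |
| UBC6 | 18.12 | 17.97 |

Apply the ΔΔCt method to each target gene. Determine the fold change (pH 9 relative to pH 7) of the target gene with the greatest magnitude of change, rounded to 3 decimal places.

6.964

YIR278W: ΔΔCt = (32.03−17.97) − (32.82−18.12) = 14.06 − 14.70 = -0.64; fold change = 2^0.64 = 1.558
YIR235C: ΔΔCt = (34.62−17.97) − (32.61−18.12) = 16.65 − 14.49 = 2.16; fold change = 2^-2.16 = 0.224
YAL221C: ΔΔCt = (21.17−17.97) − (19.89−18.12) = 3.20 − 1.77 = 1.43; fold change = 2^-1.43 = 0.371
YFL343C: ΔΔCt = (20.54−17.97) − (23.49−18.12) = 2.57 − 5.37 = -2.80; fold change = 2^2.80 = 6.964
YFL343C has the largest |ΔΔCt| = 2.80.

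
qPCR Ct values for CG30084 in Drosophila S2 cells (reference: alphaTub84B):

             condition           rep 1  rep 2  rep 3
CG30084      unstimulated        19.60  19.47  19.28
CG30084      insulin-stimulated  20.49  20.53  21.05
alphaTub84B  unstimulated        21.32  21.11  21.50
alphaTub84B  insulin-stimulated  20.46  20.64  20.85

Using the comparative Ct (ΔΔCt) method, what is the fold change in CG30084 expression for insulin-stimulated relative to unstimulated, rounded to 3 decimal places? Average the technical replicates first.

Mean Ct: CG30084 unstimulated 19.450; CG30084 insulin-stimulated 20.690; alphaTub84B unstimulated 21.310; alphaTub84B insulin-stimulated 20.650
ΔCt(unstimulated) = 19.450 − 21.310 = -1.860
ΔCt(insulin-stimulated) = 20.690 − 20.650 = 0.040
ΔΔCt = 0.040 − (-1.860) = 1.900
Fold change = 2^(−1.900) = 0.2679

0.268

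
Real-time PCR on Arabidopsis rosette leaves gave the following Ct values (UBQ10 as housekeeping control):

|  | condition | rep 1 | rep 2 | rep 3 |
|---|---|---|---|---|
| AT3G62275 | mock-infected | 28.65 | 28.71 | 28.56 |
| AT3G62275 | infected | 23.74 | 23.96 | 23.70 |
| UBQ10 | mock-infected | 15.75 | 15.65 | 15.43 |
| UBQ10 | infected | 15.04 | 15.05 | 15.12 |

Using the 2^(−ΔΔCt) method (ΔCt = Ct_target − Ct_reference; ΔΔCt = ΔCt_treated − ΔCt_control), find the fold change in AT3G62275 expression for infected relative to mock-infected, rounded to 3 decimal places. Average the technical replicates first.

Mean Ct: AT3G62275 mock-infected 28.640; AT3G62275 infected 23.800; UBQ10 mock-infected 15.610; UBQ10 infected 15.070
ΔCt(mock-infected) = 28.640 − 15.610 = 13.030
ΔCt(infected) = 23.800 − 15.070 = 8.730
ΔΔCt = 8.730 − 13.030 = -4.300
Fold change = 2^(−(-4.300)) = 2^4.300 = 19.6983

19.698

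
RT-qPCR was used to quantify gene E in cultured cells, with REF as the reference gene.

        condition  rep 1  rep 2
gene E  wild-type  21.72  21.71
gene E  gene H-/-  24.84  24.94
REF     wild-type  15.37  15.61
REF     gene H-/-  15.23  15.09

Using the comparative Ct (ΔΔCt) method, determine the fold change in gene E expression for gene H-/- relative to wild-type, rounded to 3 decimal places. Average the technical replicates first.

Mean Ct: gene E wild-type 21.715; gene E gene H-/- 24.890; REF wild-type 15.490; REF gene H-/- 15.160
ΔCt(wild-type) = 21.715 − 15.490 = 6.225
ΔCt(gene H-/-) = 24.890 − 15.160 = 9.730
ΔΔCt = 9.730 − 6.225 = 3.505
Fold change = 2^(−3.505) = 0.0881

0.088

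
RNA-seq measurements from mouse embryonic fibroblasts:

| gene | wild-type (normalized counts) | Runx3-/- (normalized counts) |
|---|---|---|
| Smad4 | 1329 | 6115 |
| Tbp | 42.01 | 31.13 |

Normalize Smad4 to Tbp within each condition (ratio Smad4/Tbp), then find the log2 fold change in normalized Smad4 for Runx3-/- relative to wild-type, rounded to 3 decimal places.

Smad4/Tbp (wild-type) = 1329 / 42.01 = 31.635
Smad4/Tbp (Runx3-/-) = 6115 / 31.13 = 196.43
Fold change = 196.43 / 31.635 = 6.2093
log2(6.2093) = 2.6344

2.634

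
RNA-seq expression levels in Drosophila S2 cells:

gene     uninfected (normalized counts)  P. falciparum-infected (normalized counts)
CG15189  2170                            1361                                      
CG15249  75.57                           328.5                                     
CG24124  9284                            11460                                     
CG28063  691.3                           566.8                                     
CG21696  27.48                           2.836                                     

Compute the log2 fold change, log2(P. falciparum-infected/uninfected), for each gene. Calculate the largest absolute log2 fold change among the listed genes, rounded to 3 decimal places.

log2(1361/2170) = -0.673  (CG15189)
log2(328.5/75.57) = 2.120  (CG15249)
log2(11460/9284) = 0.304  (CG24124)
log2(566.8/691.3) = -0.286  (CG28063)
log2(2.836/27.48) = -3.276  (CG21696)
The largest magnitude belongs to CG21696.

3.276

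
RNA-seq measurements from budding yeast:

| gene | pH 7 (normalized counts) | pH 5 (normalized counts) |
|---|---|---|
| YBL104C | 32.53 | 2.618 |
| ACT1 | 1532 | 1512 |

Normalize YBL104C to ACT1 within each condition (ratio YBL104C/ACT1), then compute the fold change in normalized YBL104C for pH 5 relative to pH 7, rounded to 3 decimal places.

YBL104C/ACT1 (pH 7) = 32.53 / 1532 = 0.021234
YBL104C/ACT1 (pH 5) = 2.618 / 1512 = 0.0017315
Fold change = 0.0017315 / 0.021234 = 0.0815

0.082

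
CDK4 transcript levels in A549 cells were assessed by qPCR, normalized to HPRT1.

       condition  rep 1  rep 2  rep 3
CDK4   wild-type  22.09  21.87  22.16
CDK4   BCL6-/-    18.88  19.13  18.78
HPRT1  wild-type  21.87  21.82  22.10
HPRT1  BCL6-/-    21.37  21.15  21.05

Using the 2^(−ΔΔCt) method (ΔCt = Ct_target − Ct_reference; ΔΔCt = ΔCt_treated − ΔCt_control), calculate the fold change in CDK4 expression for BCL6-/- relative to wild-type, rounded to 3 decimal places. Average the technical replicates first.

5.169

Mean Ct: CDK4 wild-type 22.040; CDK4 BCL6-/- 18.930; HPRT1 wild-type 21.930; HPRT1 BCL6-/- 21.190
ΔCt(wild-type) = 22.040 − 21.930 = 0.110
ΔCt(BCL6-/-) = 18.930 − 21.190 = -2.260
ΔΔCt = -2.260 − 0.110 = -2.370
Fold change = 2^(−(-2.370)) = 2^2.370 = 5.1694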